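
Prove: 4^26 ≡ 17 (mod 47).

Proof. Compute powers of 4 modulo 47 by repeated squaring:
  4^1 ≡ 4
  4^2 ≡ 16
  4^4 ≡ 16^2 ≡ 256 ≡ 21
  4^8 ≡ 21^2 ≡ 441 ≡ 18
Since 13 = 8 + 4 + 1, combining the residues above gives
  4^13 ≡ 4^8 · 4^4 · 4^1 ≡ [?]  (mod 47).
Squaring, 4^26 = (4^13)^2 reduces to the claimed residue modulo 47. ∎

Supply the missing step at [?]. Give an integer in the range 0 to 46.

8

4^8 · 4^4 · 4^1 ≡ 18 · 21 · 4 = 1512.
1512 mod 47 = 8, so 4^13 ≡ 8 (mod 47).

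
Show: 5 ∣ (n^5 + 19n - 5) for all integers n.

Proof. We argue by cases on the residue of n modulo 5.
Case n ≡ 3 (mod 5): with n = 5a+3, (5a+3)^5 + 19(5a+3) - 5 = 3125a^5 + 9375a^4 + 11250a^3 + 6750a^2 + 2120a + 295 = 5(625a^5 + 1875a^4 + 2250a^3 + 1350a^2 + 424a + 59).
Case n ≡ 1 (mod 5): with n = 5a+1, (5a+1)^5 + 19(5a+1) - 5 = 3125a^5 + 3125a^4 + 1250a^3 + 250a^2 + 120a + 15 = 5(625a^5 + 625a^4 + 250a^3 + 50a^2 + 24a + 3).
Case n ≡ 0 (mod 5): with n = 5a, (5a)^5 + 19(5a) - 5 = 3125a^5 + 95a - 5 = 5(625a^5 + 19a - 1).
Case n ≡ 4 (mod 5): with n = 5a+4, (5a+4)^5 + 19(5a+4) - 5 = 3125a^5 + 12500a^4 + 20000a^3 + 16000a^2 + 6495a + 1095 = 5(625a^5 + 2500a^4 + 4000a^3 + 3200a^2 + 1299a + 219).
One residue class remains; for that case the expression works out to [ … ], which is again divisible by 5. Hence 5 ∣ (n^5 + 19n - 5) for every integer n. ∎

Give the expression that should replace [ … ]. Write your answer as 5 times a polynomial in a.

Only n ≡ 2 (mod 5) is unaccounted for. Put n = 5a+2:
(5a+2)^5 + 19(5a+2) - 5 expands to 3125a^5 + 6250a^4 + 5000a^3 + 2000a^2 + 495a + 65,
and factoring out 5 leaves 5(625a^5 + 1250a^4 + 1000a^3 + 400a^2 + 99a + 13).

5(625a^5 + 1250a^4 + 1000a^3 + 400a^2 + 99a + 13)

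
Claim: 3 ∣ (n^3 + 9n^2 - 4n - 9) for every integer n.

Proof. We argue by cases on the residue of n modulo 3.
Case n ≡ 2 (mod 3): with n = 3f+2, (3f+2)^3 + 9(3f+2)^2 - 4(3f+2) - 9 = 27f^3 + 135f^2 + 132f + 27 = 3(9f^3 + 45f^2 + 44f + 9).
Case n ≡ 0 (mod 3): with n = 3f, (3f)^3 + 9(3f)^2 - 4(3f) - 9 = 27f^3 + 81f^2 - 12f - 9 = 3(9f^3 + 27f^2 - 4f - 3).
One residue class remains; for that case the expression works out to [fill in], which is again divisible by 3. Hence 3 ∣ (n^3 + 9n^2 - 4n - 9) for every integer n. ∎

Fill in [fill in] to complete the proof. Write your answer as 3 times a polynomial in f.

3(9f^3 + 36f^2 + 17f - 1)

The residues treated are {2, 0}, so the missing case is n ≡ 1 (mod 3); write n = 3f+1.
Then (3f+1)^3 + 9(3f+1)^2 - 4(3f+1) - 9 = 27f^3 + 108f^2 + 51f - 3 = 3(9f^3 + 36f^2 + 17f - 1).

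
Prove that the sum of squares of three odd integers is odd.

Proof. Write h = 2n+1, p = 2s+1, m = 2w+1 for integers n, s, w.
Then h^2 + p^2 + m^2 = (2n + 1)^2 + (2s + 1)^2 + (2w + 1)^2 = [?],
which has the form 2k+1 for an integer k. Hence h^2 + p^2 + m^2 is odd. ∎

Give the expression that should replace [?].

2(2n^2 + 2n + 2s^2 + 2s + 2w^2 + 2w + 1) + 1

Expanding: (2n + 1)^2 + (2s + 1)^2 + (2w + 1)^2 = 4n^2 + 4n + 4s^2 + 4s + 4w^2 + 4w + 3.
Every term except the constant is even, so this is 2(2n^2 + 2n + 2s^2 + 2s + 2w^2 + 2w + 1) + 1,
and 2n^2 + 2n + 2s^2 + 2s + 2w^2 + 2w + 1 ∈ ℤ gives the required form.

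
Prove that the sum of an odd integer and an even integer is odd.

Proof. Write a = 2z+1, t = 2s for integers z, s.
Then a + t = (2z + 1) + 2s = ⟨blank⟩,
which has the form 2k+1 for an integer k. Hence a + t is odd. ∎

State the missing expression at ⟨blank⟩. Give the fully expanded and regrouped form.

Expanding: (2z + 1) + 2s = 2s + 2z + 1.
Every term except the constant is even, so this is 2(s + z) + 1,
and s + z ∈ ℤ gives the required form.

2(s + z) + 1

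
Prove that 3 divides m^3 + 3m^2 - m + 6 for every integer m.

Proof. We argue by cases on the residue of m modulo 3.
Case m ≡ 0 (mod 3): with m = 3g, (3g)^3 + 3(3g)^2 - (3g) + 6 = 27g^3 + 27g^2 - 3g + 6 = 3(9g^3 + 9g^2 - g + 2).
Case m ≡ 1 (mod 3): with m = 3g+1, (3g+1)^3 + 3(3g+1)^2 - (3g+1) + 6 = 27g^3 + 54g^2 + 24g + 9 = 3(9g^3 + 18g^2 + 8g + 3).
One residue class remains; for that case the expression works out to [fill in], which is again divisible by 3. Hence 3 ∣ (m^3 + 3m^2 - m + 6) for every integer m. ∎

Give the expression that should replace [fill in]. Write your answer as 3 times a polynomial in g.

3(9g^3 + 27g^2 + 23g + 8)

Only m ≡ 2 (mod 3) is unaccounted for. Put m = 3g+2:
(3g+2)^3 + 3(3g+2)^2 - (3g+2) + 6 expands to 27g^3 + 81g^2 + 69g + 24,
and factoring out 3 leaves 3(9g^3 + 27g^2 + 23g + 8).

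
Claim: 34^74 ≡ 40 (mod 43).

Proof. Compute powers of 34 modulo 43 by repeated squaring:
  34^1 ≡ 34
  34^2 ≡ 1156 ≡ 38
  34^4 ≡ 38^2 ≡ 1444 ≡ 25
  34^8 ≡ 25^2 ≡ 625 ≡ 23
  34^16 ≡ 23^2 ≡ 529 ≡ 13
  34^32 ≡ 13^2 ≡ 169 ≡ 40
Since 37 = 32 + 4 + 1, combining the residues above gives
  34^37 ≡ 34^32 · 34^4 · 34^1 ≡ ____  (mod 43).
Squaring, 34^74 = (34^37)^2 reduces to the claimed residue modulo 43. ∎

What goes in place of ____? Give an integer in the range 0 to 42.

30

34^32 · 34^4 · 34^1 ≡ 40 · 25 · 34 = 34000.
34000 mod 43 = 30, so 34^37 ≡ 30 (mod 43).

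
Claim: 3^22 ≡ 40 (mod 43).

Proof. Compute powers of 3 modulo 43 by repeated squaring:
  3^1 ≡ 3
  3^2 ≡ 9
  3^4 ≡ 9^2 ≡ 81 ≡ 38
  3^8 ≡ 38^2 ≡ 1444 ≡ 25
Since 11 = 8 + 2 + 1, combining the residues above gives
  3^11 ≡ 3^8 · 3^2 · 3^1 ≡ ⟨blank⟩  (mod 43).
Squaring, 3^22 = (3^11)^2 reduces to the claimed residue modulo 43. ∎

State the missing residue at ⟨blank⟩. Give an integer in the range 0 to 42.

30

3^8 · 3^2 · 3^1 ≡ 25 · 9 · 3 = 675.
675 mod 43 = 30, so 3^11 ≡ 30 (mod 43).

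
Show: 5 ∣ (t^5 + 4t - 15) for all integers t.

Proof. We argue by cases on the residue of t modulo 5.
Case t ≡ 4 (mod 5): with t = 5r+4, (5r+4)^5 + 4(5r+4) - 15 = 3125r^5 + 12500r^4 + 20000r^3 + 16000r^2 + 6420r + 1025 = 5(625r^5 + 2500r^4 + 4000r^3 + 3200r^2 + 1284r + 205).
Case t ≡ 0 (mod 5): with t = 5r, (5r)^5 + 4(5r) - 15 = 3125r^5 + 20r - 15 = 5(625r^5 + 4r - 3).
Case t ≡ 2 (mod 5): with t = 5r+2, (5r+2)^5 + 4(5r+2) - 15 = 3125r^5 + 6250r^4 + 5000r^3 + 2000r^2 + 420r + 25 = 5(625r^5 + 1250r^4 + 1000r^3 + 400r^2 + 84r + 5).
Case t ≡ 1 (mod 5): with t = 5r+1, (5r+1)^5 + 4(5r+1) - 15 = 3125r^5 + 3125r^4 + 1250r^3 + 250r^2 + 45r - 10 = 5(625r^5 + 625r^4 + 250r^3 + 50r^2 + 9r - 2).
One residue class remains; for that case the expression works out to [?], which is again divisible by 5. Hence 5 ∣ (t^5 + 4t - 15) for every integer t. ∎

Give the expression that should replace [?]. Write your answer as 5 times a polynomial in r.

5(625r^5 + 1875r^4 + 2250r^3 + 1350r^2 + 409r + 48)

Only t ≡ 3 (mod 5) is unaccounted for. Put t = 5r+3:
(5r+3)^5 + 4(5r+3) - 15 expands to 3125r^5 + 9375r^4 + 11250r^3 + 6750r^2 + 2045r + 240,
and factoring out 5 leaves 5(625r^5 + 1875r^4 + 2250r^3 + 1350r^2 + 409r + 48).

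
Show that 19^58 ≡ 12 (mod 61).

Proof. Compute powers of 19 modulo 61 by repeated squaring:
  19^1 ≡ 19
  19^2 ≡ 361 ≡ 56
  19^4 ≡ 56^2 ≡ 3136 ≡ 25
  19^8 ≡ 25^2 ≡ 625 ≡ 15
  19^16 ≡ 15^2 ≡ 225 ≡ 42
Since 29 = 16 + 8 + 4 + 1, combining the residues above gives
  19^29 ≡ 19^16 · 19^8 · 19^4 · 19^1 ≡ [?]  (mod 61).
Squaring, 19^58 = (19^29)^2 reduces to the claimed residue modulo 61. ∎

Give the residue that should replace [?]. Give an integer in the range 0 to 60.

Multiply the listed residues: 42 · 15 · 25 · 19 = 630 → 15750 → 299250.
Reducing modulo 61: 299250 = 4905·61 + 45, so 19^29 ≡ 45.

45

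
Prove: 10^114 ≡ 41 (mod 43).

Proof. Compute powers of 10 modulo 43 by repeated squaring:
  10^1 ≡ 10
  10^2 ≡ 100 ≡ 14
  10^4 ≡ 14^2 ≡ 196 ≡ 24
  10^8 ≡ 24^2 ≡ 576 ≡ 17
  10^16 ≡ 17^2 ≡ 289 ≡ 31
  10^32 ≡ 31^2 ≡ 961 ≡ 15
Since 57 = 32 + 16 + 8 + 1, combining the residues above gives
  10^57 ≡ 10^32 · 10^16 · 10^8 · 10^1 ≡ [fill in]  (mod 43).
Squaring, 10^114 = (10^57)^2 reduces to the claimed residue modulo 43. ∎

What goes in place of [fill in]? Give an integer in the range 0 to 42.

10^32 · 10^16 · 10^8 · 10^1 ≡ 15 · 31 · 17 · 10 = 79050.
79050 mod 43 = 16, so 10^57 ≡ 16 (mod 43).

16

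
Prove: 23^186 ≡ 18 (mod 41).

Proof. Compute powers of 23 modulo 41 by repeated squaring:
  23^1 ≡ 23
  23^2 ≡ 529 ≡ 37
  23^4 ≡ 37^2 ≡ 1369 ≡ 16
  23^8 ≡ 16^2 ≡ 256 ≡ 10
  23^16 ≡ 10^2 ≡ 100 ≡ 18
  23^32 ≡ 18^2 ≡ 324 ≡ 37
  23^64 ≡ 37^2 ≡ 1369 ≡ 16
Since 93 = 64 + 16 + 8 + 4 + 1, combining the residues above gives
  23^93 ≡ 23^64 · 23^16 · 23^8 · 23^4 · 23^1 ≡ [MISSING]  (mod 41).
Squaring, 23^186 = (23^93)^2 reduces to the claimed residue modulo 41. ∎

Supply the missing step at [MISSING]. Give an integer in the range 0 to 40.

31

23^64 · 23^16 · 23^8 · 23^4 · 23^1 ≡ 16 · 18 · 10 · 16 · 23 = 1059840.
1059840 mod 41 = 31, so 23^93 ≡ 31 (mod 41).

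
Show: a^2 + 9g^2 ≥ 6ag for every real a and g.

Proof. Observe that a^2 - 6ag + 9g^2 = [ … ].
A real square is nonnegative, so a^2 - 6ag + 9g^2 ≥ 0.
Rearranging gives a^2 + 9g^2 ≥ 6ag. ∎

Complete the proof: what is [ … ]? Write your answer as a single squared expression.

(a - 3g)^2

The leading and trailing coefficients are 1^2 and 3^2, and 6 = 2·1·3, so the trinomial is (a - 3g)^2.
Hence a^2 - 6ag + 9g^2 ≥ 0.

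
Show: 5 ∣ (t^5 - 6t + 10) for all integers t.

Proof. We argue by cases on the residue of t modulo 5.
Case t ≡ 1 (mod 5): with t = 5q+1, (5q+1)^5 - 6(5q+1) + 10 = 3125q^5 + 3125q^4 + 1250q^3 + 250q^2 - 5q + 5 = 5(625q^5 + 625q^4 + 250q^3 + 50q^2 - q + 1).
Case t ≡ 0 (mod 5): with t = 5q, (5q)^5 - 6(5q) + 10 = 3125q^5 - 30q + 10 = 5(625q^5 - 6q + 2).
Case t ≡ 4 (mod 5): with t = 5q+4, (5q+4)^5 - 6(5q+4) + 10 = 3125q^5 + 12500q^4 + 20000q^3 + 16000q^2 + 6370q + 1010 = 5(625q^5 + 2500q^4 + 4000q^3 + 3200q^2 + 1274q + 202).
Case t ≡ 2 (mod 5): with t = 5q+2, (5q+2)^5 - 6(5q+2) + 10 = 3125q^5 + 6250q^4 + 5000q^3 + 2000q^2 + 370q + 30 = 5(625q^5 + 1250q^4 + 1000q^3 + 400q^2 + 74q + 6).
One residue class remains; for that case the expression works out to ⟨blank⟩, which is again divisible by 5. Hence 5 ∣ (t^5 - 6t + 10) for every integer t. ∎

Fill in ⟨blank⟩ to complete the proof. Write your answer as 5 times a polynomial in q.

5(625q^5 + 1875q^4 + 2250q^3 + 1350q^2 + 399q + 47)

Only t ≡ 3 (mod 5) is unaccounted for. Put t = 5q+3:
(5q+3)^5 - 6(5q+3) + 10 expands to 3125q^5 + 9375q^4 + 11250q^3 + 6750q^2 + 1995q + 235,
and factoring out 5 leaves 5(625q^5 + 1875q^4 + 2250q^3 + 1350q^2 + 399q + 47).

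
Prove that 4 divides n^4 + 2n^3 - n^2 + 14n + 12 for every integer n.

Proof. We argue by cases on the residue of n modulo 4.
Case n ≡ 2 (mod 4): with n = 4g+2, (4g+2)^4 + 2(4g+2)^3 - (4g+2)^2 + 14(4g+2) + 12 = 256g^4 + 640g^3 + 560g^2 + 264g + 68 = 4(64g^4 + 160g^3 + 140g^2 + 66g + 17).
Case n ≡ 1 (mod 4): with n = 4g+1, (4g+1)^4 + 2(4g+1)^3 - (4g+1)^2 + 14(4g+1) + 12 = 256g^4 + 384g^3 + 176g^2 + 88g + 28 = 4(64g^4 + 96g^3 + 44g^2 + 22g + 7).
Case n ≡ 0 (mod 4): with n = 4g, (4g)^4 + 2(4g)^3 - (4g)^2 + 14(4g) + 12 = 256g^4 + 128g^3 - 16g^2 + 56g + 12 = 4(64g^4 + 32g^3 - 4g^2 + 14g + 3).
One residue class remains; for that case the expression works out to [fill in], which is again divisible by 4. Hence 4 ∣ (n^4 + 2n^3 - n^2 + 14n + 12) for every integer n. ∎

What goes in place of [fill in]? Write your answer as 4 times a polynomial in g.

The residues treated are {2, 1, 0}, so the missing case is n ≡ 3 (mod 4); write n = 4g+3.
Then (4g+3)^4 + 2(4g+3)^3 - (4g+3)^2 + 14(4g+3) + 12 = 256g^4 + 896g^3 + 1136g^2 + 680g + 180 = 4(64g^4 + 224g^3 + 284g^2 + 170g + 45).

4(64g^4 + 224g^3 + 284g^2 + 170g + 45)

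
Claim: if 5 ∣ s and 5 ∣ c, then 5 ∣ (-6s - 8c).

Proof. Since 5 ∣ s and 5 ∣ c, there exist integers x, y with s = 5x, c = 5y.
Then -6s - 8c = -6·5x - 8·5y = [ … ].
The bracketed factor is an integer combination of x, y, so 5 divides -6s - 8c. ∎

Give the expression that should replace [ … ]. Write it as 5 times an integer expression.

5(-6x - 8y)

Each term has a factor of 5: -6·5x - 8·5y = 5·(-6x - 8y).
Since -6x - 8y is an integer, 5 ∣ (-6s - 8c).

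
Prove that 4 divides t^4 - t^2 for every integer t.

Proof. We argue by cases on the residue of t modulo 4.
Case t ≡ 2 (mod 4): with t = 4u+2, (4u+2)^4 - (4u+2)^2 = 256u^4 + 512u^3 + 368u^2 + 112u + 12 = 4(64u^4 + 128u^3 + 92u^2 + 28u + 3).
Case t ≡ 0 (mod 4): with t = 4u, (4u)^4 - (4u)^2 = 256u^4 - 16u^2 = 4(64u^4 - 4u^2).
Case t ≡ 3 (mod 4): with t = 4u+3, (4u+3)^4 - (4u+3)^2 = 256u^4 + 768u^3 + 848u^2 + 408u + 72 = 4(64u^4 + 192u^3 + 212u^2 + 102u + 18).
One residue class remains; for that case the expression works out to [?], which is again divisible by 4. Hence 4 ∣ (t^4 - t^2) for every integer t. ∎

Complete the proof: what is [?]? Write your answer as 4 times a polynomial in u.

Only t ≡ 1 (mod 4) is unaccounted for. Put t = 4u+1:
(4u+1)^4 - (4u+1)^2 expands to 256u^4 + 256u^3 + 80u^2 + 8u,
and factoring out 4 leaves 4(64u^4 + 64u^3 + 20u^2 + 2u).

4(64u^4 + 64u^3 + 20u^2 + 2u)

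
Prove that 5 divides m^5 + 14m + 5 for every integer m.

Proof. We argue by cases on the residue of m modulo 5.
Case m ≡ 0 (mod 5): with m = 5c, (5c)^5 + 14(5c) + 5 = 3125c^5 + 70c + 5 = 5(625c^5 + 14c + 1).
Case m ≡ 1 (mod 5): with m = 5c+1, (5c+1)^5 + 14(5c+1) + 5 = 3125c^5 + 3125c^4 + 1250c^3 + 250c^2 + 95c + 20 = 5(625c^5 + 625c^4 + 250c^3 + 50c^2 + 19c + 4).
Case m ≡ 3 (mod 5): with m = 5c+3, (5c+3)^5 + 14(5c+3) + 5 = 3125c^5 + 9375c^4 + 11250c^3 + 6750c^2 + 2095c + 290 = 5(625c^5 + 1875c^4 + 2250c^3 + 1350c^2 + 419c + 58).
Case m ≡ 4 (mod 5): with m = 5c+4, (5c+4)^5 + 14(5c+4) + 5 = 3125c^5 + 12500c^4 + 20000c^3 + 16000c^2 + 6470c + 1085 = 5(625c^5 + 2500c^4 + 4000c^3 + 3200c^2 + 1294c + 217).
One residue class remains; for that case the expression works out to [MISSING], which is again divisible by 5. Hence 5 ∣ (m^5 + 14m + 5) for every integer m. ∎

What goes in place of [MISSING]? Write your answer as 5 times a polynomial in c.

The residues treated are {0, 1, 3, 4}, so the missing case is m ≡ 2 (mod 5); write m = 5c+2.
Then (5c+2)^5 + 14(5c+2) + 5 = 3125c^5 + 6250c^4 + 5000c^3 + 2000c^2 + 470c + 65 = 5(625c^5 + 1250c^4 + 1000c^3 + 400c^2 + 94c + 13).

5(625c^5 + 1250c^4 + 1000c^3 + 400c^2 + 94c + 13)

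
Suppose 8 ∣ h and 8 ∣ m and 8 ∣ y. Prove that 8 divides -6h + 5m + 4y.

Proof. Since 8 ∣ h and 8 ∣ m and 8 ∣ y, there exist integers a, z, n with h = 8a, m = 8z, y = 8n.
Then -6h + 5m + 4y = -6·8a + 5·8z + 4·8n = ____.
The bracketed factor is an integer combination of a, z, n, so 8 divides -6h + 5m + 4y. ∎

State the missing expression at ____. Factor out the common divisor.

Each term has a factor of 8: -6·8a + 5·8z + 4·8n = 8·(-6a + 4n + 5z).
Since -6a + 4n + 5z is an integer, 8 ∣ (-6h + 5m + 4y).

8(-6a + 4n + 5z)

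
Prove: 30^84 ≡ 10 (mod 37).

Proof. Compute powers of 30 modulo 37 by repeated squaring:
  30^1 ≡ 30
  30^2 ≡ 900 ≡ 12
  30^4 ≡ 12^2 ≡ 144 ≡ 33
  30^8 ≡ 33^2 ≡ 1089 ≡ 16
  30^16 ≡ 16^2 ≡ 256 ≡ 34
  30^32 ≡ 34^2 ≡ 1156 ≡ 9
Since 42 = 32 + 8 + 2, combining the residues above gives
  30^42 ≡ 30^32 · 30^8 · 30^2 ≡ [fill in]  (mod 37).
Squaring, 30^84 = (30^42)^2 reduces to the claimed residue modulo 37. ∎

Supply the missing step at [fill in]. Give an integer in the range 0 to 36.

30^32 · 30^8 · 30^2 ≡ 9 · 16 · 12 = 1728.
1728 mod 37 = 26, so 30^42 ≡ 26 (mod 37).

26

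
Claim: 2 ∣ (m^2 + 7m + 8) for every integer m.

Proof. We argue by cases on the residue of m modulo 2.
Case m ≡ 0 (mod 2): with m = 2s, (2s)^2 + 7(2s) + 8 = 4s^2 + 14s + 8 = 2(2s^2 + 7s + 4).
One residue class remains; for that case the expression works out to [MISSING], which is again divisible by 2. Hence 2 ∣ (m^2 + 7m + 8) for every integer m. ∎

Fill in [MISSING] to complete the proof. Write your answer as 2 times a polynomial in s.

The residues treated are {0}, so the missing case is m ≡ 1 (mod 2); write m = 2s+1.
Then (2s+1)^2 + 7(2s+1) + 8 = 4s^2 + 18s + 16 = 2(2s^2 + 9s + 8).

2(2s^2 + 9s + 8)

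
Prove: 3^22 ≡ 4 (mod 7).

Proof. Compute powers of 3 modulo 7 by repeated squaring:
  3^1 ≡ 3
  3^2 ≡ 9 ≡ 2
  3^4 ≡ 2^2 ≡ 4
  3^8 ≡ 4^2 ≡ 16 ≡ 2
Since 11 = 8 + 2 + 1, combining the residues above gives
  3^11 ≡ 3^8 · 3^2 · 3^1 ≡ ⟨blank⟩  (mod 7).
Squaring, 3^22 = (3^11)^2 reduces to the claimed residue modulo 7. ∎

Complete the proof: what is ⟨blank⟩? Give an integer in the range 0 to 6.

5

Multiply the listed residues: 2 · 2 · 3 = 4 → 12.
Reducing modulo 7: 12 = 1·7 + 5, so 3^11 ≡ 5.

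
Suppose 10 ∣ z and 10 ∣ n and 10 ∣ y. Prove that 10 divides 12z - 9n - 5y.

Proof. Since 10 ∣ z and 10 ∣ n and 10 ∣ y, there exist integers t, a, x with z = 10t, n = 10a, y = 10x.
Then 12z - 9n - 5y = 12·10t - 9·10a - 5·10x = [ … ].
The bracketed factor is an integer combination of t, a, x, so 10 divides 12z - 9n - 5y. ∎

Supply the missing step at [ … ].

Pull the common 10 out of every term: 12·10t - 9·10a - 5·10x = 10(-9a + 12t - 5x).
-9a + 12t - 5x is an integer, which exhibits the divisibility.

10(-9a + 12t - 5x)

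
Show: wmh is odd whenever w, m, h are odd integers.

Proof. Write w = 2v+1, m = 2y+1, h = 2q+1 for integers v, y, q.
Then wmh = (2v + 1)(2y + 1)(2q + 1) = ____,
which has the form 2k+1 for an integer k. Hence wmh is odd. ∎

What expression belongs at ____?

Expanding: (2v + 1)(2y + 1)(2q + 1) = 8qvy + 4qv + 4qy + 2q + 4vy + 2v + 2y + 1.
Every term except the constant is even, so this is 2(4qvy + 2qv + 2qy + q + 2vy + v + y) + 1,
and 4qvy + 2qv + 2qy + q + 2vy + v + y ∈ ℤ gives the required form.

2(4qvy + 2qv + 2qy + q + 2vy + v + y) + 1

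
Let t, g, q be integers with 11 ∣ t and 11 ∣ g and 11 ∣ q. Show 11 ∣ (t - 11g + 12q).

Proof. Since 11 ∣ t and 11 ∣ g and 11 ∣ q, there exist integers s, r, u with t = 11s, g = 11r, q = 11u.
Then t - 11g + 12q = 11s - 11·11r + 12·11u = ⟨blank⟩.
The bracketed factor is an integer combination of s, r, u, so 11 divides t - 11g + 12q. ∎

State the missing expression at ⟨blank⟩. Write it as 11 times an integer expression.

11(-11r + s + 12u)

Pull the common 11 out of every term: 11s - 11·11r + 12·11u = 11(-11r + s + 12u).
-11r + s + 12u is an integer, which exhibits the divisibility.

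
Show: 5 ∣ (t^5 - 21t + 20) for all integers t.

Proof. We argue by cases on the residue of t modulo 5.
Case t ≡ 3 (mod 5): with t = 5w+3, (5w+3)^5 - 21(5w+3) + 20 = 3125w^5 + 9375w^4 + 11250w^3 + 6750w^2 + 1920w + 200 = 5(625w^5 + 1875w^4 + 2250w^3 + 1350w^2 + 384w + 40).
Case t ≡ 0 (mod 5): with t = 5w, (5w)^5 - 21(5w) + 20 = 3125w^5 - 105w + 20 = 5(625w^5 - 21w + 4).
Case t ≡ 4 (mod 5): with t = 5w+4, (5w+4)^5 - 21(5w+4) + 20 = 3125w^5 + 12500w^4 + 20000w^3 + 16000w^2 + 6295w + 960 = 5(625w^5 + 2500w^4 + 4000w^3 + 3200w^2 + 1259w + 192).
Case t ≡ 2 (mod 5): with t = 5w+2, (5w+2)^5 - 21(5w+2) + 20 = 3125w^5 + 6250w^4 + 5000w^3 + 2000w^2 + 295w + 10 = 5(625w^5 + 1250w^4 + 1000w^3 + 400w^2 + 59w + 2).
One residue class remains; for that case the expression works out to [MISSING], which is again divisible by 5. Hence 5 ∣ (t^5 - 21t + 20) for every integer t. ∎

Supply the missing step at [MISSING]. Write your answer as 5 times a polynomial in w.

5(625w^5 + 625w^4 + 250w^3 + 50w^2 - 16w)

Only t ≡ 1 (mod 5) is unaccounted for. Put t = 5w+1:
(5w+1)^5 - 21(5w+1) + 20 expands to 3125w^5 + 3125w^4 + 1250w^3 + 250w^2 - 80w,
and factoring out 5 leaves 5(625w^5 + 625w^4 + 250w^3 + 50w^2 - 16w).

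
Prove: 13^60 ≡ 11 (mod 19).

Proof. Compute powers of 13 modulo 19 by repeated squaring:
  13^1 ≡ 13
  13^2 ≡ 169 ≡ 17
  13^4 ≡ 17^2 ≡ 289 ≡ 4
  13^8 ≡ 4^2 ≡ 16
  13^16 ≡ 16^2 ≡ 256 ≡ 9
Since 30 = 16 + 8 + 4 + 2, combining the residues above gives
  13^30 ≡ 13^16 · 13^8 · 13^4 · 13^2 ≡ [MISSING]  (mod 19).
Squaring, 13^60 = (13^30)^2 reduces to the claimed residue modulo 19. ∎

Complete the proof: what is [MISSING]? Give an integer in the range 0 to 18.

13^16 · 13^8 · 13^4 · 13^2 ≡ 9 · 16 · 4 · 17 = 9792.
9792 mod 19 = 7, so 13^30 ≡ 7 (mod 19).

7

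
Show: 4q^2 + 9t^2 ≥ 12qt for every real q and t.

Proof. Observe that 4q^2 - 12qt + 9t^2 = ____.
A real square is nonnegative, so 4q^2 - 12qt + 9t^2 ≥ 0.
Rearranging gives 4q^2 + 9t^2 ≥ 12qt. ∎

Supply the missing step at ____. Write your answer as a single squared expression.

(2q - 3t)^2

4q^2 - 12qt + 9t^2 is a perfect-square trinomial: the outer terms are (2q)^2 and (3t)^2, and the cross term is -2·2q·3t.
So 4q^2 - 12qt + 9t^2 = (2q - 3t)^2 ≥ 0.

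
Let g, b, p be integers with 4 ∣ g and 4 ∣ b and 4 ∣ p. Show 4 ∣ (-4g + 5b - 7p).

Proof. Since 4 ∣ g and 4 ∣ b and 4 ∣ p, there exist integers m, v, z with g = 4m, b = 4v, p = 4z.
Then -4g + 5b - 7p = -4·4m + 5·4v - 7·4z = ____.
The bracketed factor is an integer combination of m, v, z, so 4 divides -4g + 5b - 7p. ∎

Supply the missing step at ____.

Pull the common 4 out of every term: -4·4m + 5·4v - 7·4z = 4(-4m + 5v - 7z).
-4m + 5v - 7z is an integer, which exhibits the divisibility.

4(-4m + 5v - 7z)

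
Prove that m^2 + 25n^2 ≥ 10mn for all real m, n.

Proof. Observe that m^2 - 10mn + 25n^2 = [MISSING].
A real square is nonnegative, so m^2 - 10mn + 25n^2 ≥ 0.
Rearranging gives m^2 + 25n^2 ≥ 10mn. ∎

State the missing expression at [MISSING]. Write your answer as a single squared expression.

The leading and trailing coefficients are 1^2 and 5^2, and 10 = 2·1·5, so the trinomial is (m - 5n)^2.
Hence m^2 - 10mn + 25n^2 ≥ 0.

(m - 5n)^2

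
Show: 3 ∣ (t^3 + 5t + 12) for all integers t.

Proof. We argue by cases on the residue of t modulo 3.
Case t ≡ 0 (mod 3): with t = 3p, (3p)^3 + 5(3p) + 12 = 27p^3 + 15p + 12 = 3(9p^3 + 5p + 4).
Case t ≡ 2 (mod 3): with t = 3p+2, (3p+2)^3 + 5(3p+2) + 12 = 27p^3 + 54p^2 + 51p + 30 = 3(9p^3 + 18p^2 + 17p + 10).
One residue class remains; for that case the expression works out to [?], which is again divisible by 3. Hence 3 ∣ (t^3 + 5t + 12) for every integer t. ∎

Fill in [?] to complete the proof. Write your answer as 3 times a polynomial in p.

3(9p^3 + 9p^2 + 8p + 6)

The residues treated are {0, 2}, so the missing case is t ≡ 1 (mod 3); write t = 3p+1.
Then (3p+1)^3 + 5(3p+1) + 12 = 27p^3 + 27p^2 + 24p + 18 = 3(9p^3 + 9p^2 + 8p + 6).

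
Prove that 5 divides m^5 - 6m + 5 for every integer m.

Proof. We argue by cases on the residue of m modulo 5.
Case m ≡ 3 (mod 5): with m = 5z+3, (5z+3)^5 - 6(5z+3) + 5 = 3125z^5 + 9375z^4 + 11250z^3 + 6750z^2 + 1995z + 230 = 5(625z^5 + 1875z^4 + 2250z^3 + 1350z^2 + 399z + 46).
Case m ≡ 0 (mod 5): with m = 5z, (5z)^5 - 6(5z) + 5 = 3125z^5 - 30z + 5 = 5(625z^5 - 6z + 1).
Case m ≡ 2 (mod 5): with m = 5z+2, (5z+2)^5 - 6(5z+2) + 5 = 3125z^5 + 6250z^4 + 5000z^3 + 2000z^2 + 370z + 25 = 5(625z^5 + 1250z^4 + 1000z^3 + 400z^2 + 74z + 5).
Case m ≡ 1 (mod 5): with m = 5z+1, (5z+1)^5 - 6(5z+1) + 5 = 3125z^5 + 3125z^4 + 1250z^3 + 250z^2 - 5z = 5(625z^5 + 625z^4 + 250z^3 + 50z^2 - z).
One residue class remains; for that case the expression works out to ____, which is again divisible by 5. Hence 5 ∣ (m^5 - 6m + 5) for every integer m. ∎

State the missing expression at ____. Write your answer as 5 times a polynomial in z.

The residues treated are {3, 0, 2, 1}, so the missing case is m ≡ 4 (mod 5); write m = 5z+4.
Then (5z+4)^5 - 6(5z+4) + 5 = 3125z^5 + 12500z^4 + 20000z^3 + 16000z^2 + 6370z + 1005 = 5(625z^5 + 2500z^4 + 4000z^3 + 3200z^2 + 1274z + 201).

5(625z^5 + 2500z^4 + 4000z^3 + 3200z^2 + 1274z + 201)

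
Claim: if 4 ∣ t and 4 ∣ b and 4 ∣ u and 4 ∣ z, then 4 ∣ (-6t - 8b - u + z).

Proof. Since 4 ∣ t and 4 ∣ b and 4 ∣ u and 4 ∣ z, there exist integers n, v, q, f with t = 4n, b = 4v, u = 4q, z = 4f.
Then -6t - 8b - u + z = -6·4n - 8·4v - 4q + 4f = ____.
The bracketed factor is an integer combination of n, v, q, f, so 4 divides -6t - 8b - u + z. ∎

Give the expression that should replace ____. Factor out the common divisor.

Pull the common 4 out of every term: -6·4n - 8·4v - 4q + 4f = 4(f - 6n - q - 8v).
f - 6n - q - 8v is an integer, which exhibits the divisibility.

4(f - 6n - q - 8v)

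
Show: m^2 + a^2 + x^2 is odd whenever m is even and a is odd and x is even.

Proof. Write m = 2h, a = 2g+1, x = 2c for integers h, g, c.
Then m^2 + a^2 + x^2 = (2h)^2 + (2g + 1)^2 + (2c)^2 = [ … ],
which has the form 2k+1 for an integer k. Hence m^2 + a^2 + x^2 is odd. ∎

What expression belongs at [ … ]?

2(2c^2 + 2g^2 + 2g + 2h^2) + 1

(2h)^2 + (2g + 1)^2 + (2c)^2 = 4c^2 + 4g^2 + 4g + 4h^2 + 1
= 2(2c^2 + 2g^2 + 2g + 2h^2) + 1.
Since 2c^2 + 2g^2 + 2g + 2h^2 is an integer, the sum of squares is of the form 2k+1 for an integer k.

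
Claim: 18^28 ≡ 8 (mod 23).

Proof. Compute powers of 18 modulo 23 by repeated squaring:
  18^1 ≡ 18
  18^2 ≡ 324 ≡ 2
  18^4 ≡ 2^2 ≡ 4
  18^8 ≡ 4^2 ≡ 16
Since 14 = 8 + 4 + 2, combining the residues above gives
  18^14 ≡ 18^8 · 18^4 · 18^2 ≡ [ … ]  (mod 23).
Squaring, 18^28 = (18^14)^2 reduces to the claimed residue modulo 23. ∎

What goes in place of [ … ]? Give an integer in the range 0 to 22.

Multiply the listed residues: 16 · 4 · 2 = 64 → 128.
Reducing modulo 23: 128 = 5·23 + 13, so 18^14 ≡ 13.

13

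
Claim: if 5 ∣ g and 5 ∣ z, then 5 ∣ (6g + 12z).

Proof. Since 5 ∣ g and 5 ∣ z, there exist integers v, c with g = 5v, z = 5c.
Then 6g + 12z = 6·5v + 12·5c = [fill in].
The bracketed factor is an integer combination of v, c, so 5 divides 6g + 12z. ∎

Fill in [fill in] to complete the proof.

5(12c + 6v)

Pull the common 5 out of every term: 6·5v + 12·5c = 5(12c + 6v).
12c + 6v is an integer, which exhibits the divisibility.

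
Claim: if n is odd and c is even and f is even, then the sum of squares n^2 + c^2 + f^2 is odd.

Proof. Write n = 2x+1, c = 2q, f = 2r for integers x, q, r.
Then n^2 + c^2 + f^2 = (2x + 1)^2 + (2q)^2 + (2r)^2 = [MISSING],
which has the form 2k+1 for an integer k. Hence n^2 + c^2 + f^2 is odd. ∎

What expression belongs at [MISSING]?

(2x + 1)^2 + (2q)^2 + (2r)^2 = 4q^2 + 4r^2 + 4x^2 + 4x + 1
= 2(2q^2 + 2r^2 + 2x^2 + 2x) + 1.
Since 2q^2 + 2r^2 + 2x^2 + 2x is an integer, the sum of squares is of the form 2k+1 for an integer k.

2(2q^2 + 2r^2 + 2x^2 + 2x) + 1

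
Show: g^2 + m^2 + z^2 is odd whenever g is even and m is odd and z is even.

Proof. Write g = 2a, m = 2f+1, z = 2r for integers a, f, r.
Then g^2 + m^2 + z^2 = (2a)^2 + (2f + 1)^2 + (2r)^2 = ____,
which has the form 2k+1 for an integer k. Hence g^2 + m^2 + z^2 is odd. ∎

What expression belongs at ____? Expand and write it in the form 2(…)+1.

Expanding: (2a)^2 + (2f + 1)^2 + (2r)^2 = 4a^2 + 4f^2 + 4f + 4r^2 + 1.
Every term except the constant is even, so this is 2(2a^2 + 2f^2 + 2f + 2r^2) + 1,
and 2a^2 + 2f^2 + 2f + 2r^2 ∈ ℤ gives the required form.

2(2a^2 + 2f^2 + 2f + 2r^2) + 1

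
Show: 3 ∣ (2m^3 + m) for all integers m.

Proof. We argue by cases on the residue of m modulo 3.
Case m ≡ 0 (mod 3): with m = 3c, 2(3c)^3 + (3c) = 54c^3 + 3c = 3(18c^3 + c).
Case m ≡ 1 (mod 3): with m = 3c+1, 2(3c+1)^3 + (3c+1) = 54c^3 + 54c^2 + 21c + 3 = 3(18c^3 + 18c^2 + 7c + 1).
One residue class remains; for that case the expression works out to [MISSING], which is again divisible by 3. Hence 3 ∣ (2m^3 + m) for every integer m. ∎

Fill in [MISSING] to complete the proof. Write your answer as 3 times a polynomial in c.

3(18c^3 + 36c^2 + 25c + 6)

The residues treated are {0, 1}, so the missing case is m ≡ 2 (mod 3); write m = 3c+2.
Then 2(3c+2)^3 + (3c+2) = 54c^3 + 108c^2 + 75c + 18 = 3(18c^3 + 36c^2 + 25c + 6).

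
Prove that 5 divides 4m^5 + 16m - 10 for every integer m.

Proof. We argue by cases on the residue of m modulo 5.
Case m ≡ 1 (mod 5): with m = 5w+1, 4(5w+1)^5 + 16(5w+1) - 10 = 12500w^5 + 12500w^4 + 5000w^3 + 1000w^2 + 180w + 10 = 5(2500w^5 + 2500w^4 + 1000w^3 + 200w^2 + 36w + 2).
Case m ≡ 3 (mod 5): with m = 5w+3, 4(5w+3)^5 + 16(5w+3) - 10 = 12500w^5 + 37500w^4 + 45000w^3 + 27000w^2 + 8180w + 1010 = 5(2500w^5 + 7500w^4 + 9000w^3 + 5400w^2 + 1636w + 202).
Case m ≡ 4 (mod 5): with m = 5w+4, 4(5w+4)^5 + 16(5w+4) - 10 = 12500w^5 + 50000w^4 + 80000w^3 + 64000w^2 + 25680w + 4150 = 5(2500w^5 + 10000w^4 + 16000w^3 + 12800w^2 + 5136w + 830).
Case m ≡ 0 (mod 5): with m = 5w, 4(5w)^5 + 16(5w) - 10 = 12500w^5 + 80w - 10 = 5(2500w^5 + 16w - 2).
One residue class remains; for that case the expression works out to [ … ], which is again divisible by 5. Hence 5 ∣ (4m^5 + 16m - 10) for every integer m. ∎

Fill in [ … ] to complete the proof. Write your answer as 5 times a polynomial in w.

5(2500w^5 + 5000w^4 + 4000w^3 + 1600w^2 + 336w + 30)

The residues treated are {1, 3, 4, 0}, so the missing case is m ≡ 2 (mod 5); write m = 5w+2.
Then 4(5w+2)^5 + 16(5w+2) - 10 = 12500w^5 + 25000w^4 + 20000w^3 + 8000w^2 + 1680w + 150 = 5(2500w^5 + 5000w^4 + 4000w^3 + 1600w^2 + 336w + 30).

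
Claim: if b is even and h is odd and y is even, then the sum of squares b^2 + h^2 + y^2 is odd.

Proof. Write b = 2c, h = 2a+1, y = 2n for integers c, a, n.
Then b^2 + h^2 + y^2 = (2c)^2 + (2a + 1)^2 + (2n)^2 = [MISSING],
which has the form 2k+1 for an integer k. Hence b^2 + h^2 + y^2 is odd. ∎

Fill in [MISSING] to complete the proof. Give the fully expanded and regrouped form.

(2c)^2 + (2a + 1)^2 + (2n)^2 = 4a^2 + 4a + 4c^2 + 4n^2 + 1
= 2(2a^2 + 2a + 2c^2 + 2n^2) + 1.
Since 2a^2 + 2a + 2c^2 + 2n^2 is an integer, the sum of squares is of the form 2k+1 for an integer k.

2(2a^2 + 2a + 2c^2 + 2n^2) + 1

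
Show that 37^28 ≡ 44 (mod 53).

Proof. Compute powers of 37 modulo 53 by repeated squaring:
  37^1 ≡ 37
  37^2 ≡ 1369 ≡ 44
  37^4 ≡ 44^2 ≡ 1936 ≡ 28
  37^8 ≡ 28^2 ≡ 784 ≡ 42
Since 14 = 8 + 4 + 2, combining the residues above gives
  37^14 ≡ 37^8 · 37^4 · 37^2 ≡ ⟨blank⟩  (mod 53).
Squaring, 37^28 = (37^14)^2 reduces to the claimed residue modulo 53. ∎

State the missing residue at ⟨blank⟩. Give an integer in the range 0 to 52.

Multiply the listed residues: 42 · 28 · 44 = 1176 → 51744.
Reducing modulo 53: 51744 = 976·53 + 16, so 37^14 ≡ 16.

16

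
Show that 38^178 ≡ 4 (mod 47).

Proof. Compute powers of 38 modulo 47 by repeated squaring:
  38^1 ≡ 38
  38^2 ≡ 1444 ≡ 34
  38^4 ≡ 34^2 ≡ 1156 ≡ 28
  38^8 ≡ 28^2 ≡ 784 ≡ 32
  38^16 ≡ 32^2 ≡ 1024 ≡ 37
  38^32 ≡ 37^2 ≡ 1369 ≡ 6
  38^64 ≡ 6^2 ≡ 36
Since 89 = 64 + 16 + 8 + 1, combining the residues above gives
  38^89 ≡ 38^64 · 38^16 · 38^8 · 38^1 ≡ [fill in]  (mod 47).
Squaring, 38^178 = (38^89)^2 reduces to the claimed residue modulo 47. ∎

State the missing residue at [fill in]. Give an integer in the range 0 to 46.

38^64 · 38^16 · 38^8 · 38^1 ≡ 36 · 37 · 32 · 38 = 1619712.
1619712 mod 47 = 45, so 38^89 ≡ 45 (mod 47).

45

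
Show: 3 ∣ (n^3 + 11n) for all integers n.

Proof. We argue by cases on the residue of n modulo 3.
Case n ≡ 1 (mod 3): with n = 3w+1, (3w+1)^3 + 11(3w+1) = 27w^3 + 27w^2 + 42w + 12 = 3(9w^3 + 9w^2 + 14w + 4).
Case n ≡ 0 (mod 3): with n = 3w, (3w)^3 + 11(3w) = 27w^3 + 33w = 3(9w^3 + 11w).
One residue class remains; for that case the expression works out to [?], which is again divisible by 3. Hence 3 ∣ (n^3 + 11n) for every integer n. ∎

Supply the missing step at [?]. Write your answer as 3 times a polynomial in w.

Only n ≡ 2 (mod 3) is unaccounted for. Put n = 3w+2:
(3w+2)^3 + 11(3w+2) expands to 27w^3 + 54w^2 + 69w + 30,
and factoring out 3 leaves 3(9w^3 + 18w^2 + 23w + 10).

3(9w^3 + 18w^2 + 23w + 10)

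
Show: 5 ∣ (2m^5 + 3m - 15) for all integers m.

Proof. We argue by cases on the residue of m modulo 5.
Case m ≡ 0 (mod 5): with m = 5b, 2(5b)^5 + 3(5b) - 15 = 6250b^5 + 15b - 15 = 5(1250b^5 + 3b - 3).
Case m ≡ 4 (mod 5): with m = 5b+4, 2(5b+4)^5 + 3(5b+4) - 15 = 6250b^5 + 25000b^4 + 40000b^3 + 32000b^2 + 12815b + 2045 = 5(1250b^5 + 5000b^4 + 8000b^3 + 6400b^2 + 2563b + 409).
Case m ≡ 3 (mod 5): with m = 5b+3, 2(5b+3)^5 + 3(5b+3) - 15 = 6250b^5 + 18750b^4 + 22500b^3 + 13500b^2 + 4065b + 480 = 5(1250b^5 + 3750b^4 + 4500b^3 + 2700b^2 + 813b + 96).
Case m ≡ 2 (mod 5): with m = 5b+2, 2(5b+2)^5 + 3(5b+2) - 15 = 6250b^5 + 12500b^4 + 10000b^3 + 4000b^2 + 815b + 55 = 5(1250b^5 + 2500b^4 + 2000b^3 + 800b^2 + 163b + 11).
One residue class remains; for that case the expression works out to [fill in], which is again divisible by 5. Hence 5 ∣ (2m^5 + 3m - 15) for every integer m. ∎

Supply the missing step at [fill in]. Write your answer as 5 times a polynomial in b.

The residues treated are {0, 4, 3, 2}, so the missing case is m ≡ 1 (mod 5); write m = 5b+1.
Then 2(5b+1)^5 + 3(5b+1) - 15 = 6250b^5 + 6250b^4 + 2500b^3 + 500b^2 + 65b - 10 = 5(1250b^5 + 1250b^4 + 500b^3 + 100b^2 + 13b - 2).

5(1250b^5 + 1250b^4 + 500b^3 + 100b^2 + 13b - 2)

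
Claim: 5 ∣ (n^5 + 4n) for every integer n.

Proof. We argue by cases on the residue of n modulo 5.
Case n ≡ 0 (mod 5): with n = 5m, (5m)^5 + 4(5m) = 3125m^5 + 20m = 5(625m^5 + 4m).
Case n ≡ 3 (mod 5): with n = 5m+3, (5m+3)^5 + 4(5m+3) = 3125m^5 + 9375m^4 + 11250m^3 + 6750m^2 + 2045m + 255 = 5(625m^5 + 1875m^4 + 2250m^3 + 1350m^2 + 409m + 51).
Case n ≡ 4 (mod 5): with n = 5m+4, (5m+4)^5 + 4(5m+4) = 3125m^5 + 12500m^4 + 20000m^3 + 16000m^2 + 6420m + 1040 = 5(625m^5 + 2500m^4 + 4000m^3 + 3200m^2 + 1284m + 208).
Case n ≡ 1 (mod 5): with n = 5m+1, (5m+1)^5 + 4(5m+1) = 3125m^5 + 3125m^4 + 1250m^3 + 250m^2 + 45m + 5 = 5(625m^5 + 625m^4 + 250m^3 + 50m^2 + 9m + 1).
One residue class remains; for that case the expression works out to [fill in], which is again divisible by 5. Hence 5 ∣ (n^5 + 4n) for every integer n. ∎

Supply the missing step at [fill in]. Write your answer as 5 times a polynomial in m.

The residues treated are {0, 3, 4, 1}, so the missing case is n ≡ 2 (mod 5); write n = 5m+2.
Then (5m+2)^5 + 4(5m+2) = 3125m^5 + 6250m^4 + 5000m^3 + 2000m^2 + 420m + 40 = 5(625m^5 + 1250m^4 + 1000m^3 + 400m^2 + 84m + 8).

5(625m^5 + 1250m^4 + 1000m^3 + 400m^2 + 84m + 8)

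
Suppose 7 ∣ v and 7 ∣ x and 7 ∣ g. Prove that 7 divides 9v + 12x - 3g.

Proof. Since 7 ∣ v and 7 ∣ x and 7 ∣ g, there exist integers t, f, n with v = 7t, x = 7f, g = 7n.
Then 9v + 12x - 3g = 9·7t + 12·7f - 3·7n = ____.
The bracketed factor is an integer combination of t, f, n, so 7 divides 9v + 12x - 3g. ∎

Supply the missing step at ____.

7(12f - 3n + 9t)

Pull the common 7 out of every term: 9·7t + 12·7f - 3·7n = 7(12f - 3n + 9t).
12f - 3n + 9t is an integer, which exhibits the divisibility.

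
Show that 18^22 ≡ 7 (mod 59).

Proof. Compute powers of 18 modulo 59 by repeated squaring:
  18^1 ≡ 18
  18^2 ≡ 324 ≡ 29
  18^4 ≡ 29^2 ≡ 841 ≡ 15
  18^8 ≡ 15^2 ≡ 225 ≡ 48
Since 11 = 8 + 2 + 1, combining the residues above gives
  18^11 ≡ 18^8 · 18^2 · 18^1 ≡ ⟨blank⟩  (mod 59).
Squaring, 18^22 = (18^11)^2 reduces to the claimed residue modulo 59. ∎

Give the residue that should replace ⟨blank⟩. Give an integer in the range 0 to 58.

40

Multiply the listed residues: 48 · 29 · 18 = 1392 → 25056.
Reducing modulo 59: 25056 = 424·59 + 40, so 18^11 ≡ 40.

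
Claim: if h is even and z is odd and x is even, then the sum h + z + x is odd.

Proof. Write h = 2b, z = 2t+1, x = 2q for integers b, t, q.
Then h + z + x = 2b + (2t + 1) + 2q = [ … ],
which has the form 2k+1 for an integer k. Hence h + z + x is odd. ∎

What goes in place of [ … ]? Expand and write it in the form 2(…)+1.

Expanding: 2b + (2t + 1) + 2q = 2b + 2q + 2t + 1.
Every term except the constant is even, so this is 2(b + q + t) + 1,
and b + q + t ∈ ℤ gives the required form.

2(b + q + t) + 1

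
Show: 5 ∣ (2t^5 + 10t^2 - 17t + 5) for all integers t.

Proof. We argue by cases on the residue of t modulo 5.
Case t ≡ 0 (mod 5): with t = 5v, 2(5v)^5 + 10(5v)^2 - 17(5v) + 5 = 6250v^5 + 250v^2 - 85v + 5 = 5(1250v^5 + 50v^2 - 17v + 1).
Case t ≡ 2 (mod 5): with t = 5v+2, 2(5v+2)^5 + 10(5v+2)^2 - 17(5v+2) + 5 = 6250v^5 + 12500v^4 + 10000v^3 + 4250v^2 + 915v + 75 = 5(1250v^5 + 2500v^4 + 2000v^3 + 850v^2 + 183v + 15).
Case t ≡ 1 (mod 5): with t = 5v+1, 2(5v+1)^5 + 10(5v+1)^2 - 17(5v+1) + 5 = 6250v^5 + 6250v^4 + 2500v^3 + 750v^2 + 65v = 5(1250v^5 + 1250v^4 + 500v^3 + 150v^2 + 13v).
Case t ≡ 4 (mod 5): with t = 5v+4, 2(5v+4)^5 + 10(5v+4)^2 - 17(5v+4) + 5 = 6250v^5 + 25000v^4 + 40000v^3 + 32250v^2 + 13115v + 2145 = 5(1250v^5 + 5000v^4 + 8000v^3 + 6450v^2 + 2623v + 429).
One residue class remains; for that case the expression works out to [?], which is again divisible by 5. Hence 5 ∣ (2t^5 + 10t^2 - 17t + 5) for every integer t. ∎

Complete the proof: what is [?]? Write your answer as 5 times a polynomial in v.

Only t ≡ 3 (mod 5) is unaccounted for. Put t = 5v+3:
2(5v+3)^5 + 10(5v+3)^2 - 17(5v+3) + 5 expands to 6250v^5 + 18750v^4 + 22500v^3 + 13750v^2 + 4265v + 530,
and factoring out 5 leaves 5(1250v^5 + 3750v^4 + 4500v^3 + 2750v^2 + 853v + 106).

5(1250v^5 + 3750v^4 + 4500v^3 + 2750v^2 + 853v + 106)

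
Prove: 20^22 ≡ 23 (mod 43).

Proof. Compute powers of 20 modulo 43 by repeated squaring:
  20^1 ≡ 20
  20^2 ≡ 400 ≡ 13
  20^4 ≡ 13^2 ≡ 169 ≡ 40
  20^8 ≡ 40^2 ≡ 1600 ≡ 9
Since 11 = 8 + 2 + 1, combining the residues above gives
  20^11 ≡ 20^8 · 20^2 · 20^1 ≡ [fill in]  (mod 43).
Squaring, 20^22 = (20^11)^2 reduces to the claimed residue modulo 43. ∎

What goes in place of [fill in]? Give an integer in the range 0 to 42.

Multiply the listed residues: 9 · 13 · 20 = 117 → 2340.
Reducing modulo 43: 2340 = 54·43 + 18, so 20^11 ≡ 18.

18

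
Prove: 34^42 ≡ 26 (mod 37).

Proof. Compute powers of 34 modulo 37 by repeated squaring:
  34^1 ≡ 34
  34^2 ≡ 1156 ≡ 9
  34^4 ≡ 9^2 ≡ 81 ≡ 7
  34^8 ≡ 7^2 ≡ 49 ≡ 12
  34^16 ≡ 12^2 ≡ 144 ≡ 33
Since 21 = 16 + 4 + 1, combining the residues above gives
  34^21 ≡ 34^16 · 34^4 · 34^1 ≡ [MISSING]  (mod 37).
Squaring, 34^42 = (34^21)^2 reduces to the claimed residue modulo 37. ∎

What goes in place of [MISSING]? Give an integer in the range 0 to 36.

10

Multiply the listed residues: 33 · 7 · 34 = 231 → 7854.
Reducing modulo 37: 7854 = 212·37 + 10, so 34^21 ≡ 10.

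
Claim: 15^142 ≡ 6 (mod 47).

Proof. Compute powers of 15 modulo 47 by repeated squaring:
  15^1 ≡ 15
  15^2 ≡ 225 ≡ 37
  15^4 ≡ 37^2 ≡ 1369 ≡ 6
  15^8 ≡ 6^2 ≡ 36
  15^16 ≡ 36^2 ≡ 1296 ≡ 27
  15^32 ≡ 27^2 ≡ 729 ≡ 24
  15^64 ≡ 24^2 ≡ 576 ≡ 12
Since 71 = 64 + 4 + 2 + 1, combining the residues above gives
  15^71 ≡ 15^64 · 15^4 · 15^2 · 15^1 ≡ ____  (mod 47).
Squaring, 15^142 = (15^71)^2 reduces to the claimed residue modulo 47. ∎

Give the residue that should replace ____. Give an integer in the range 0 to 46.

10

Multiply the listed residues: 12 · 6 · 37 · 15 = 72 → 2664 → 39960.
Reducing modulo 47: 39960 = 850·47 + 10, so 15^71 ≡ 10.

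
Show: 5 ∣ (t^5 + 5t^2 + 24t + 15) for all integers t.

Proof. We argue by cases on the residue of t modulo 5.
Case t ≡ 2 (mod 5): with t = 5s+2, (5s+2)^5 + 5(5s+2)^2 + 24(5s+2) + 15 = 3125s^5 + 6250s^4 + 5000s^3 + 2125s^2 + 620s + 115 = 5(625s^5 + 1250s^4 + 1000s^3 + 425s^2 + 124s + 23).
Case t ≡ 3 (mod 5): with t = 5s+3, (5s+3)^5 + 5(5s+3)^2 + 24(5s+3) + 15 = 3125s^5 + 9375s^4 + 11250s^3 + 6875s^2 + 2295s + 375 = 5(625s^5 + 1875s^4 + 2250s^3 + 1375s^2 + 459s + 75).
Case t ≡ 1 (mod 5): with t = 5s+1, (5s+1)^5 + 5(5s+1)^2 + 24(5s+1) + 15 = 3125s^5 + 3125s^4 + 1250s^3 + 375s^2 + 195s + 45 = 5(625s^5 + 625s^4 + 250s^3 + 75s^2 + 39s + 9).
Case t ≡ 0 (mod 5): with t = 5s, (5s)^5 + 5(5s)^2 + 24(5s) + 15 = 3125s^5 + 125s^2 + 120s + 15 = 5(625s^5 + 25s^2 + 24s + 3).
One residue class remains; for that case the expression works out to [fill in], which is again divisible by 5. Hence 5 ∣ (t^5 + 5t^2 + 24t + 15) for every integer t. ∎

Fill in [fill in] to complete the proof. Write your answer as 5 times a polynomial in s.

Only t ≡ 4 (mod 5) is unaccounted for. Put t = 5s+4:
(5s+4)^5 + 5(5s+4)^2 + 24(5s+4) + 15 expands to 3125s^5 + 12500s^4 + 20000s^3 + 16125s^2 + 6720s + 1215,
and factoring out 5 leaves 5(625s^5 + 2500s^4 + 4000s^3 + 3225s^2 + 1344s + 243).

5(625s^5 + 2500s^4 + 4000s^3 + 3225s^2 + 1344s + 243)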